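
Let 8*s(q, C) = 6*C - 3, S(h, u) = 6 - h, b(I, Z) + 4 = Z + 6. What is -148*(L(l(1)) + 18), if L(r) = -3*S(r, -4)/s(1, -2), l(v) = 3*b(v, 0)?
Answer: -2664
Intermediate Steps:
b(I, Z) = 2 + Z (b(I, Z) = -4 + (Z + 6) = -4 + (6 + Z) = 2 + Z)
s(q, C) = -3/8 + 3*C/4 (s(q, C) = (6*C - 3)/8 = (-3 + 6*C)/8 = -3/8 + 3*C/4)
l(v) = 6 (l(v) = 3*(2 + 0) = 3*2 = 6)
L(r) = 48/5 - 8*r/5 (L(r) = -3*(6 - r)/(-3/8 + (¾)*(-2)) = -3*(6 - r)/(-3/8 - 3/2) = -(-48/5 + 8*r/5) = -3*(-16/5 + 8*r/15) = 48/5 - 8*r/5)
-148*(L(l(1)) + 18) = -148*((48/5 - 8/5*6) + 18) = -148*((48/5 - 48/5) + 18) = -148*(0 + 18) = -148*18 = -2664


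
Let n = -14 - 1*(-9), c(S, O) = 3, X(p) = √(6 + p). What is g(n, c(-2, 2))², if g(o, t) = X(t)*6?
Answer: 324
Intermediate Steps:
n = -5 (n = -14 + 9 = -5)
g(o, t) = 6*√(6 + t) (g(o, t) = √(6 + t)*6 = 6*√(6 + t))
g(n, c(-2, 2))² = (6*√(6 + 3))² = (6*√9)² = (6*3)² = 18² = 324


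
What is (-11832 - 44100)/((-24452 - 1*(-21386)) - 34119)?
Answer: 18644/12395 ≈ 1.5042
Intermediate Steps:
(-11832 - 44100)/((-24452 - 1*(-21386)) - 34119) = -55932/((-24452 + 21386) - 34119) = -55932/(-3066 - 34119) = -55932/(-37185) = -55932*(-1/37185) = 18644/12395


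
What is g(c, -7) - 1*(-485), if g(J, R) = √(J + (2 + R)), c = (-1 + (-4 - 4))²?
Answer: 485 + 2*√19 ≈ 493.72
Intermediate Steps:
c = 81 (c = (-1 - 8)² = (-9)² = 81)
g(J, R) = √(2 + J + R)
g(c, -7) - 1*(-485) = √(2 + 81 - 7) - 1*(-485) = √76 + 485 = 2*√19 + 485 = 485 + 2*√19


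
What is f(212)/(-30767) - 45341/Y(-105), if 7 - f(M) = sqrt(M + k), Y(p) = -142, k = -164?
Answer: 1395005553/4368914 + 4*sqrt(3)/30767 ≈ 319.30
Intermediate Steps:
f(M) = 7 - sqrt(-164 + M) (f(M) = 7 - sqrt(M - 164) = 7 - sqrt(-164 + M))
f(212)/(-30767) - 45341/Y(-105) = (7 - sqrt(-164 + 212))/(-30767) - 45341/(-142) = (7 - sqrt(48))*(-1/30767) - 45341*(-1/142) = (7 - 4*sqrt(3))*(-1/30767) + 45341/142 = (-7/30767 + 4*sqrt(3)/30767) + 45341/142 = 1395005553/4368914 + 4*sqrt(3)/30767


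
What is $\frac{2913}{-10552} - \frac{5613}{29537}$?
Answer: $- \frac{145269657}{311674424} \approx -0.46609$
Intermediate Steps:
$\frac{2913}{-10552} - \frac{5613}{29537} = 2913 \left(- \frac{1}{10552}\right) - \frac{5613}{29537} = - \frac{2913}{10552} - \frac{5613}{29537} = - \frac{145269657}{311674424}$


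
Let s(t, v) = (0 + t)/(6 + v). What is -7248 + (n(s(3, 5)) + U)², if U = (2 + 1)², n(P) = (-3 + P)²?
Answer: -102161847/14641 ≈ -6977.8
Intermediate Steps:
s(t, v) = t/(6 + v)
U = 9 (U = 3² = 9)
-7248 + (n(s(3, 5)) + U)² = -7248 + ((-3 + 3/(6 + 5))² + 9)² = -7248 + ((-3 + 3/11)² + 9)² = -7248 + ((-30/11)² + 9)² = -7248 + (900/121 + 9)² = -7248 + (1989/121)² = -7248 + 3956121/14641 = -102161847/14641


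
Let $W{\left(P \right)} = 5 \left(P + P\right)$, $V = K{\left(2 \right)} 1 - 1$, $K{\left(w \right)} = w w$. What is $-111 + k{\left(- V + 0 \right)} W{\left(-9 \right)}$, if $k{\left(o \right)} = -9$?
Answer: $699$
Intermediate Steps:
$K{\left(w \right)} = w^{2}$
$V = 3$ ($V = 2^{2} \cdot 1 - 1 = 4 \cdot 1 - 1 = 4 - 1 = 3$)
$W{\left(P \right)} = 10 P$ ($W{\left(P \right)} = 5 \cdot 2 P = 10 P$)
$-111 + k{\left(- V + 0 \right)} W{\left(-9 \right)} = -111 - 9 \cdot 10 \left(-9\right) = -111 - -810 = -111 + 810 = 699$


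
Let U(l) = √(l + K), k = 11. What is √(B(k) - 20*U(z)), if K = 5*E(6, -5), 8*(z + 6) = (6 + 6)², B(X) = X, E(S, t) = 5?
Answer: √(11 - 20*√37) ≈ 10.519*I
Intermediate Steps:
z = 12 (z = -6 + (6 + 6)²/8 = -6 + (⅛)*12² = -6 + (⅛)*144 = -6 + 18 = 12)
K = 25 (K = 5*5 = 25)
U(l) = √(25 + l) (U(l) = √(l + 25) = √(25 + l))
√(B(k) - 20*U(z)) = √(11 - 20*√(25 + 12)) = √(11 - 20*√37)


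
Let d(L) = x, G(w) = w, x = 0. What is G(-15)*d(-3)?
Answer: 0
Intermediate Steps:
d(L) = 0
G(-15)*d(-3) = -15*0 = 0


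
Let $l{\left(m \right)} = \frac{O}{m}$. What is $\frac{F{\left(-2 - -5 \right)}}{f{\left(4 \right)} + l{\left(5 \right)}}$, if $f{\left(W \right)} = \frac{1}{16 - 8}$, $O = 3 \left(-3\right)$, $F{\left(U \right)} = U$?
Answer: $- \frac{120}{67} \approx -1.791$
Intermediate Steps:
$O = -9$
$l{\left(m \right)} = - \frac{9}{m}$
$f{\left(W \right)} = \frac{1}{8}$
$\frac{F{\left(-2 - -5 \right)}}{f{\left(4 \right)} + l{\left(5 \right)}} = \frac{-2 - -5}{\frac{1}{8} - \frac{9}{5}} = \frac{-2 + 5}{\frac{1}{8} - \frac{9}{5}} = \frac{1}{\frac{1}{8} - \frac{9}{5}} \cdot 3 = \frac{1}{- \frac{67}{40}} \cdot 3 = \left(- \frac{40}{67}\right) 3 = - \frac{120}{67}$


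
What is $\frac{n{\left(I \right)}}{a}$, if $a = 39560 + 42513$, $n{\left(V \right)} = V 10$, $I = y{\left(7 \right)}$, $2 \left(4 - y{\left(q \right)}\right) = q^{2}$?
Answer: $- \frac{205}{82073} \approx -0.0024978$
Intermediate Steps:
$y{\left(q \right)} = 4 - \frac{q^{2}}{2}$
$I = - \frac{41}{2}$ ($I = 4 - \frac{7^{2}}{2} = 4 - \frac{49}{2} = - \frac{41}{2} \approx -20.5$)
$n{\left(V \right)} = 10 V$
$a = 82073$
$\frac{n{\left(I \right)}}{a} = \frac{10 \left(- \frac{41}{2}\right)}{82073} = \left(-205\right) \frac{1}{82073} = - \frac{205}{82073}$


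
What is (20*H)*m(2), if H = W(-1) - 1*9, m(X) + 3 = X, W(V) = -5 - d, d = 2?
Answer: 320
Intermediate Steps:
W(V) = -7 (W(V) = -5 - 1*2 = -5 - 2 = -7)
m(X) = -3 + X
H = -16 (H = -7 - 1*9 = -7 - 9 = -16)
(20*H)*m(2) = (20*(-16))*(-3 + 2) = -320*(-1) = 320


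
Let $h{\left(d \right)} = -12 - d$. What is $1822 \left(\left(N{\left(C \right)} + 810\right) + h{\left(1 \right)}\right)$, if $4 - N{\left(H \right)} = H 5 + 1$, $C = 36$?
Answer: $1129640$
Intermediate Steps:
$N{\left(H \right)} = 3 - 5 H$ ($N{\left(H \right)} = 4 - \left(H 5 + 1\right) = 4 - \left(5 H + 1\right) = 4 - \left(1 + 5 H\right) = 3 - 5 H$)
$1822 \left(\left(N{\left(C \right)} + 810\right) + h{\left(1 \right)}\right) = 1822 \left(\left(\left(3 - 180\right) + 810\right) - 13\right) = 1822 \left(\left(-177 + 810\right) - 13\right) = 1822 \left(633 - 13\right) = 1822 \cdot 620 = 1129640$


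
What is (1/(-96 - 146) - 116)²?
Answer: 788093329/58564 ≈ 13457.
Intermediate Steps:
(1/(-96 - 146) - 116)² = (1/(-242) - 116)² = (-1/242 - 116)² = (-28073/242)² = 788093329/58564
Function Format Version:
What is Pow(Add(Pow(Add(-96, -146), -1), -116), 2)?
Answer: Rational(788093329, 58564) ≈ 13457.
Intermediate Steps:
Pow(Add(Pow(Add(-96, -146), -1), -116), 2) = Pow(Add(Pow(-242, -1), -116), 2) = Pow(Add(Rational(-1, 242), -116), 2) = Pow(Rational(-28073, 242), 2) = Rational(788093329, 58564)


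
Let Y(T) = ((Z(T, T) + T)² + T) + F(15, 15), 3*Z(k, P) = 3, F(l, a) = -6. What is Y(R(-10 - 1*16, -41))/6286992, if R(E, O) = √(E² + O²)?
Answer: 49/130979 + √2357/2095664 ≈ 0.00039727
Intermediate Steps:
Z(k, P) = 1 (Z(k, P) = (⅓)*3 = 1)
Y(T) = -6 + T + (1 + T)² (Y(T) = ((1 + T)² + T) - 6 = (T + (1 + T)²) - 6 = -6 + T + (1 + T)²)
Y(R(-10 - 1*16, -41))/6286992 = (-6 + √((-10 - 1*16)² + (-41)²) + (1 + √((-10 - 1*16)² + (-41)²))²)/6286992 = (-6 + √((-10 - 16)² + 1681) + (1 + √((-10 - 16)² + 1681))²)*(1/6286992) = (-6 + √((-26)² + 1681) + (1 + √((-26)² + 1681))²)*(1/6286992) = (-6 + √(676 + 1681) + (1 + √(676 + 1681))²)*(1/6286992) = (-6 + √2357 + (1 + √2357)²)*(1/6286992) = -1/1047832 + √2357/6286992 + (1 + √2357)²/6286992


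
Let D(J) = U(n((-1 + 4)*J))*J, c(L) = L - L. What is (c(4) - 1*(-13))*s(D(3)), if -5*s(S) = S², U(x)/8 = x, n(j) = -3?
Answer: -67392/5 ≈ -13478.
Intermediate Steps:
c(L) = 0
U(x) = 8*x
D(J) = -24*J (D(J) = (8*(-3))*J = -24*J)
s(S) = -S²/5
(c(4) - 1*(-13))*s(D(3)) = (0 - 1*(-13))*(-(-24*3)²/5) = (0 + 13)*(-⅕*(-72)²) = 13*(-⅕*5184) = 13*(-5184/5) = -67392/5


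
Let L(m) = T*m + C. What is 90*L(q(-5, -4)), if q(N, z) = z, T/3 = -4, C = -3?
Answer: 4050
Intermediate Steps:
T = -12 (T = 3*(-4) = -12)
L(m) = -3 - 12*m (L(m) = -12*m - 3 = -3 - 12*m)
90*L(q(-5, -4)) = 90*(-3 - 12*(-4)) = 90*(-3 + 48) = 90*45 = 4050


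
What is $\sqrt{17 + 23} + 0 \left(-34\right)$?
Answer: $2 \sqrt{10} \approx 6.3246$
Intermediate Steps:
$\sqrt{17 + 23} + 0 \left(-34\right) = \sqrt{40} + 0 = 2 \sqrt{10} + 0 = 2 \sqrt{10}$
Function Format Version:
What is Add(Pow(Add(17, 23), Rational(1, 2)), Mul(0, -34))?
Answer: Mul(2, Pow(10, Rational(1, 2))) ≈ 6.3246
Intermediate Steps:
Add(Pow(Add(17, 23), Rational(1, 2)), Mul(0, -34)) = Add(Pow(40, Rational(1, 2)), 0) = Add(Mul(2, Pow(10, Rational(1, 2))), 0) = Mul(2, Pow(10, Rational(1, 2)))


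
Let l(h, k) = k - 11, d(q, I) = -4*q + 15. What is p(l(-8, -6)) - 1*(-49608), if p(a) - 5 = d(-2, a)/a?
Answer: 843398/17 ≈ 49612.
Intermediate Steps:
d(q, I) = 15 - 4*q
l(h, k) = -11 + k
p(a) = 5 + 23/a (p(a) = 5 + (15 - 4*(-2))/a = 5 + (15 + 8)/a = 5 + 23/a)
p(l(-8, -6)) - 1*(-49608) = (5 + 23/(-11 - 6)) - 1*(-49608) = (5 + 23/(-17)) + 49608 = (5 + 23*(-1/17)) + 49608 = (5 - 23/17) + 49608 = 62/17 + 49608 = 843398/17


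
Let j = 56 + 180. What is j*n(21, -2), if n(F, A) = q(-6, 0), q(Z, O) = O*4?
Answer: 0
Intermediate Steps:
q(Z, O) = 4*O
n(F, A) = 0 (n(F, A) = 4*0 = 0)
j = 236
j*n(21, -2) = 236*0 = 0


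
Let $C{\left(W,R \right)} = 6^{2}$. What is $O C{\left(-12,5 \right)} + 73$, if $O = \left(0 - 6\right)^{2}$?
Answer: $1369$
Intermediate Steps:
$O = 36$ ($O = \left(-6\right)^{2} = 36$)
$C{\left(W,R \right)} = 36$
$O C{\left(-12,5 \right)} + 73 = 36 \cdot 36 + 73 = 1296 + 73 = 1369$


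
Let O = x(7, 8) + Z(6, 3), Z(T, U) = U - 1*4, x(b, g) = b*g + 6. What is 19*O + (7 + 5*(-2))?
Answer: 1156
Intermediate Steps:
x(b, g) = 6 + b*g
Z(T, U) = -4 + U (Z(T, U) = U - 4 = -4 + U)
O = 61 (O = (6 + 7*8) + (-4 + 3) = (6 + 56) - 1 = 62 - 1 = 61)
19*O + (7 + 5*(-2)) = 19*61 + (7 + 5*(-2)) = 1159 + (7 - 10) = 1159 - 3 = 1156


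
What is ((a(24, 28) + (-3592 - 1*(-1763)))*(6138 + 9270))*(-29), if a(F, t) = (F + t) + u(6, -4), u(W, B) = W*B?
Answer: 804744432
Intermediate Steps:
u(W, B) = B*W
a(F, t) = -24 + F + t (a(F, t) = (F + t) - 4*6 = (F + t) - 24 = -24 + F + t)
((a(24, 28) + (-3592 - 1*(-1763)))*(6138 + 9270))*(-29) = (((-24 + 24 + 28) + (-3592 - 1*(-1763)))*(6138 + 9270))*(-29) = ((28 + (-3592 + 1763))*15408)*(-29) = ((28 - 1829)*15408)*(-29) = -1801*15408*(-29) = -27749808*(-29) = 804744432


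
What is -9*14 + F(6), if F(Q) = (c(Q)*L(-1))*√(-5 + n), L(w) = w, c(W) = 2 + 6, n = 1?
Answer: -126 - 16*I ≈ -126.0 - 16.0*I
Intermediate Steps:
c(W) = 8
F(Q) = -16*I (F(Q) = (8*(-1))*√(-5 + 1) = -16*I)
-9*14 + F(6) = -9*14 - 16*I = -126 - 16*I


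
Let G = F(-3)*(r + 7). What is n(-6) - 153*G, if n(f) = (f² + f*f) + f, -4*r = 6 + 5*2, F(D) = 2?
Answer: -852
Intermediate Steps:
r = -4 (r = -(6 + 5*2)/4 = -(6 + 10)/4 = -¼*16 = -4)
n(f) = f + 2*f² (n(f) = (f² + f²) + f = 2*f² + f = f + 2*f²)
G = 6 (G = 2*(-4 + 7) = 2*3 = 6)
n(-6) - 153*G = -6*(1 + 2*(-6)) - 153*6 = -6*(1 - 12) - 918 = -6*(-11) - 918 = 66 - 918 = -852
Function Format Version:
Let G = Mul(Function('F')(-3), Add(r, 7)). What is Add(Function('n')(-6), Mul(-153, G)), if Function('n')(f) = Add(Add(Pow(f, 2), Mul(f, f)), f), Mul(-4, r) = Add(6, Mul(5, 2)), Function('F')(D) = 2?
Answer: -852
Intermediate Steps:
r = -4 (r = Mul(Rational(-1, 4), Add(6, Mul(5, 2))) = Mul(Rational(-1, 4), Add(6, 10)) = Mul(Rational(-1, 4), 16) = -4)
Function('n')(f) = Add(f, Mul(2, Pow(f, 2))) (Function('n')(f) = Add(Add(Pow(f, 2), Pow(f, 2)), f) = Add(Mul(2, Pow(f, 2)), f) = Add(f, Mul(2, Pow(f, 2))))
G = 6 (G = Mul(2, Add(-4, 7)) = Mul(2, 3) = 6)
Add(Function('n')(-6), Mul(-153, G)) = Add(Mul(-6, Add(1, Mul(2, -6))), Mul(-153, 6)) = Add(Mul(-6, Add(1, -12)), -918) = Add(Mul(-6, -11), -918) = Add(66, -918) = -852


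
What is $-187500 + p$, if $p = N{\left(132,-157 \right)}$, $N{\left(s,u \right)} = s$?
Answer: $-187368$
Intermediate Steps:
$p = 132$
$-187500 + p = -187500 + 132 = -187368$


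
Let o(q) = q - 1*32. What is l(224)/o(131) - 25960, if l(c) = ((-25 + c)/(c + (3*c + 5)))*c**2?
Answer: -2305621016/89199 ≈ -25848.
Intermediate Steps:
l(c) = c**2*(-25 + c)/(5 + 4*c) (l(c) = ((-25 + c)/(c + (5 + 3*c)))*c**2 = ((-25 + c)/(5 + 4*c))*c**2 = c**2*(-25 + c)/(5 + 4*c))
o(q) = -32 + q (o(q) = q - 32 = -32 + q)
l(224)/o(131) - 25960 = (224**2*(-25 + 224)/(5 + 4*224))/(-32 + 131) - 25960 = (50176*199/(5 + 896))/99 - 25960 = (50176*199/901)*(1/99) - 25960 = (50176*(1/901)*199)*(1/99) - 25960 = (9985024/901)*(1/99) - 25960 = 9985024/89199 - 25960 = -2305621016/89199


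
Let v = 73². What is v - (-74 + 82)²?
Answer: 5265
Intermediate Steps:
v = 5329
v - (-74 + 82)² = 5329 - (-74 + 82)² = 5329 - 1*8² = 5329 - 1*64 = 5329 - 64 = 5265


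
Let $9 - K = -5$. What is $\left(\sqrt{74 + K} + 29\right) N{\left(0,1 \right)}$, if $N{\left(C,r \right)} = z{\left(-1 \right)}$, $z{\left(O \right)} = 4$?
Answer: $116 + 8 \sqrt{22} \approx 153.52$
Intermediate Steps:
$K = 14$ ($K = 9 - -5 = 9 + 5 = 14$)
$N{\left(C,r \right)} = 4$
$\left(\sqrt{74 + K} + 29\right) N{\left(0,1 \right)} = \left(\sqrt{74 + 14} + 29\right) 4 = \left(\sqrt{88} + 29\right) 4 = \left(2 \sqrt{22} + 29\right) 4 = \left(29 + 2 \sqrt{22}\right) 4 = 116 + 8 \sqrt{22}$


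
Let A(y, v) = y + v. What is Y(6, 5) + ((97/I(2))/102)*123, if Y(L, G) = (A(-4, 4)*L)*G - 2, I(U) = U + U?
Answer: 3705/136 ≈ 27.243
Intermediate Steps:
I(U) = 2*U
A(y, v) = v + y
Y(L, G) = -2 (Y(L, G) = ((4 - 4)*L)*G - 2 = (0*L)*G - 2 = 0*G - 2 = 0 - 2 = -2)
Y(6, 5) + ((97/I(2))/102)*123 = -2 + ((97/((2*2)))/102)*123 = -2 + ((97/4)*(1/102))*123 = -2 + (97/408)*123 = -2 + 3977/136 = 3705/136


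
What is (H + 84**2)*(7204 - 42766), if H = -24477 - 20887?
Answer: 1362309096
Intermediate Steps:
H = -45364
(H + 84**2)*(7204 - 42766) = (-45364 + 84**2)*(7204 - 42766) = (-45364 + 7056)*(-35562) = -38308*(-35562) = 1362309096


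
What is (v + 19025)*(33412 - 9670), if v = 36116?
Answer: 1309157622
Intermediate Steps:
(v + 19025)*(33412 - 9670) = (36116 + 19025)*(33412 - 9670) = 55141*23742 = 1309157622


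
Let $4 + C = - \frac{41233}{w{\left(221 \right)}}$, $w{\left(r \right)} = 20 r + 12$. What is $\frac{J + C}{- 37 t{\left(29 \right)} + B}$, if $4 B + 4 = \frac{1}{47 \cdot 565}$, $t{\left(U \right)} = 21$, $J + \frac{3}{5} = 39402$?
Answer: $- \frac{4635654403109}{91564188172} \approx -50.627$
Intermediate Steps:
$J = \frac{197007}{5}$ ($J = - \frac{3}{5} + 39402 = \frac{197007}{5} \approx 39401.0$)
$w{\left(r \right)} = 12 + 20 r$
$B = - \frac{106219}{106220}$ ($B = -1 + \frac{1}{4 \cdot 47 \cdot 565} = -1 + \frac{1}{4 \cdot 26555} = -1 + \frac{1}{4} \cdot \frac{1}{26555} = -1 + \frac{1}{106220} = - \frac{106219}{106220} \approx -0.99999$)
$C = - \frac{58961}{4432}$ ($C = -4 - \frac{41233}{12 + 20 \cdot 221} = -4 - \frac{41233}{12 + 4420} = -4 - \frac{41233}{4432} = - \frac{58961}{4432} \approx -13.303$)
$\frac{J + C}{- 37 t{\left(29 \right)} + B} = \frac{\frac{197007}{5} - \frac{58961}{4432}}{\left(-37\right) 21 - \frac{106219}{106220}} = \frac{872840219}{22160 \left(-777 - \frac{106219}{106220}\right)} = \frac{872840219}{22160 \left(- \frac{82639159}{106220}\right)} = \frac{872840219}{22160} \left(- \frac{106220}{82639159}\right) = - \frac{4635654403109}{91564188172}$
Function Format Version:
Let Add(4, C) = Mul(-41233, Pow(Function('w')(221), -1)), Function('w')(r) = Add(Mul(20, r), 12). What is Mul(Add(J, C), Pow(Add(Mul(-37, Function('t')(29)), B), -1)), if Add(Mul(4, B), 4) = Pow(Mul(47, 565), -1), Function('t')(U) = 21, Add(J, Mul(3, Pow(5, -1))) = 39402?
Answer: Rational(-4635654403109, 91564188172) ≈ -50.627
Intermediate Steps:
J = Rational(197007, 5) (J = Add(Rational(-3, 5), 39402) = Rational(197007, 5) ≈ 39401.)
Function('w')(r) = Add(12, Mul(20, r))
B = Rational(-106219, 106220) (B = Add(-1, Mul(Rational(1, 4), Pow(Mul(47, 565), -1))) = Add(-1, Mul(Rational(1, 4), Pow(26555, -1))) = Add(-1, Mul(Rational(1, 4), Rational(1, 26555))) = Add(-1, Rational(1, 106220)) = Rational(-106219, 106220) ≈ -0.99999)
C = Rational(-58961, 4432) (C = Add(-4, Mul(-41233, Pow(Add(12, Mul(20, 221)), -1))) = Add(-4, Mul(-41233, Pow(Add(12, 4420), -1))) = Add(-4, Mul(-41233, Pow(4432, -1))) = Add(-4, Mul(-41233, Rational(1, 4432))) = Add(-4, Rational(-41233, 4432)) = Rational(-58961, 4432) ≈ -13.303)
Mul(Add(J, C), Pow(Add(Mul(-37, Function('t')(29)), B), -1)) = Mul(Add(Rational(197007, 5), Rational(-58961, 4432)), Pow(Add(Mul(-37, 21), Rational(-106219, 106220)), -1)) = Mul(Rational(872840219, 22160), Pow(Add(-777, Rational(-106219, 106220)), -1)) = Mul(Rational(872840219, 22160), Pow(Rational(-82639159, 106220), -1)) = Mul(Rational(872840219, 22160), Rational(-106220, 82639159)) = Rational(-4635654403109, 91564188172)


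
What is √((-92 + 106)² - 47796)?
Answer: 20*I*√119 ≈ 218.17*I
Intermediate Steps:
√((-92 + 106)² - 47796) = √(14² - 47796) = √(196 - 47796) = √(-47600) = 20*I*√119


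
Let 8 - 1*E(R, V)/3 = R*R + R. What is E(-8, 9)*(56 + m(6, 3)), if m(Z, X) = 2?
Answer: -8352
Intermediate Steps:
E(R, V) = 24 - 3*R - 3*R**2 (E(R, V) = 24 - 3*(R*R + R) = 24 - 3*(R**2 + R) = 24 - 3*(R + R**2) = 24 + (-3*R - 3*R**2) = 24 - 3*R - 3*R**2)
E(-8, 9)*(56 + m(6, 3)) = (24 - 3*(-8) - 3*(-8)**2)*(56 + 2) = (24 + 24 - 3*64)*58 = (24 + 24 - 192)*58 = -144*58 = -8352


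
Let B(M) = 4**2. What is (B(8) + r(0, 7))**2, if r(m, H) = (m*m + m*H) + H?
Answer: 529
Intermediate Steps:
r(m, H) = H + m**2 + H*m (r(m, H) = (m**2 + H*m) + H = H + m**2 + H*m)
B(M) = 16
(B(8) + r(0, 7))**2 = (16 + (7 + 0**2 + 7*0))**2 = (16 + (7 + 0 + 0))**2 = (16 + 7)**2 = 23**2 = 529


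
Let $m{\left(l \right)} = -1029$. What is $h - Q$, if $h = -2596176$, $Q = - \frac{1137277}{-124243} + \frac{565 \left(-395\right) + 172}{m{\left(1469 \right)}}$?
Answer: $- \frac{47419959390862}{18263721} \approx -2.5964 \cdot 10^{6}$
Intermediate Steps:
$Q = \frac{4125259966}{18263721}$ ($Q = - \frac{1137277}{-124243} + \frac{565 \left(-395\right) + 172}{-1029} = \left(-1137277\right) \left(- \frac{1}{124243}\right) + \left(-223175 + 172\right) \left(- \frac{1}{1029}\right) = \frac{1137277}{124243} - - \frac{223003}{1029} = \frac{1137277}{124243} + \frac{223003}{1029} = \frac{4125259966}{18263721} \approx 225.87$)
$h - Q = -2596176 - \frac{4125259966}{18263721} = - \frac{47419959390862}{18263721}$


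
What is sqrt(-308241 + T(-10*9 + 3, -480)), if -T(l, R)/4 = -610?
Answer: I*sqrt(305801) ≈ 552.99*I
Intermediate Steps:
T(l, R) = 2440 (T(l, R) = -4*(-610) = 2440)
sqrt(-308241 + T(-10*9 + 3, -480)) = sqrt(-308241 + 2440) = sqrt(-305801) = I*sqrt(305801)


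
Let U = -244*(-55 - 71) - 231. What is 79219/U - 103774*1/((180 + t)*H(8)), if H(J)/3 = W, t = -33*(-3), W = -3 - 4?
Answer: 172885723/8513127 ≈ 20.308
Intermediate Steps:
W = -7
t = 99
H(J) = -21 (H(J) = 3*(-7) = -21)
U = 30513 (U = -244*(-126) - 231 = 30744 - 231 = 30513)
79219/U - 103774*1/((180 + t)*H(8)) = 79219/30513 - 103774*(-1/(21*(180 + 99))) = 79219*(1/30513) - 103774/(279*(-21)) = 11317/4359 - 103774/(-5859) = 11317/4359 - 103774*(-1/5859) = 11317/4359 + 103774/5859 = 172885723/8513127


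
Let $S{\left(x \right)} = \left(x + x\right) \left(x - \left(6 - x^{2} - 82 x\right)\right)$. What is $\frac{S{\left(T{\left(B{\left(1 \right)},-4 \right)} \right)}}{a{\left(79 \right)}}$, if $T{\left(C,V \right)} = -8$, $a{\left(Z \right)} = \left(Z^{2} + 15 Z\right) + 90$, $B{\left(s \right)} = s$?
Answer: $\frac{2424}{1879} \approx 1.29$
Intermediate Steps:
$a{\left(Z \right)} = 90 + Z^{2} + 15 Z$
$S{\left(x \right)} = 2 x \left(-6 + x^{2} + 83 x\right)$ ($S{\left(x \right)} = 2 x \left(x + \left(-6 + x^{2} + 82 x\right)\right) = 2 x \left(-6 + x^{2} + 83 x\right)$)
$\frac{S{\left(T{\left(B{\left(1 \right)},-4 \right)} \right)}}{a{\left(79 \right)}} = \frac{2 \left(-8\right) \left(-6 + \left(-8\right)^{2} + 83 \left(-8\right)\right)}{90 + 79^{2} + 15 \cdot 79} = \frac{2 \left(-8\right) \left(-6 + 64 - 664\right)}{90 + 6241 + 1185} = \frac{2 \left(-8\right) \left(-606\right)}{7516} = 9696 \cdot \frac{1}{7516} = \frac{2424}{1879}$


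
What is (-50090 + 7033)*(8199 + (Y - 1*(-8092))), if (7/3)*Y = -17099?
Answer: -385913740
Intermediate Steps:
Y = -51297/7 (Y = (3/7)*(-17099) = -51297/7 ≈ -7328.1)
(-50090 + 7033)*(8199 + (Y - 1*(-8092))) = (-50090 + 7033)*(8199 + (-51297/7 - 1*(-8092))) = -43057*(8199 + (-51297/7 + 8092)) = -43057*(8199 + 5347/7) = -43057*62740/7 = -385913740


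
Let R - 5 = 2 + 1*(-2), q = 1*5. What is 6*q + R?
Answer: 35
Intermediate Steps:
q = 5
R = 5 (R = 5 + (2 + 1*(-2)) = 5 + (2 - 2) = 5 + 0 = 5)
6*q + R = 6*5 + 5 = 30 + 5 = 35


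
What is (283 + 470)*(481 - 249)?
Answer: 174696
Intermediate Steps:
(283 + 470)*(481 - 249) = 753*232 = 174696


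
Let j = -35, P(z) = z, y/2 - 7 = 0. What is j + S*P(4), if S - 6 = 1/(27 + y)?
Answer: -447/41 ≈ -10.902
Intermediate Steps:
y = 14 (y = 14 + 2*0 = 14 + 0 = 14)
S = 247/41 (S = 6 + 1/(27 + 14) = 6 + 1/41 = 247/41 ≈ 6.0244)
j + S*P(4) = -35 + (247/41)*4 = -35 + 988/41 = -447/41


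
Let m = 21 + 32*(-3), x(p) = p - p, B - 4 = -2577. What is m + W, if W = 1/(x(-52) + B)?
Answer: -192976/2573 ≈ -75.000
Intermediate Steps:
B = -2573 (B = 4 - 2577 = -2573)
x(p) = 0
W = -1/2573 (W = 1/(0 - 2573) = 1/(-2573) = -1/2573 ≈ -0.00038865)
m = -75 (m = 21 - 96 = -75)
m + W = -75 - 1/2573 = -192976/2573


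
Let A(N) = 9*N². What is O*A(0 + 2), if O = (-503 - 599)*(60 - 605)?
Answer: 21621240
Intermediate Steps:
O = 600590 (O = -1102*(-545) = 600590)
O*A(0 + 2) = 600590*(9*(0 + 2)²) = 600590*(9*2²) = 600590*(9*4) = 600590*36 = 21621240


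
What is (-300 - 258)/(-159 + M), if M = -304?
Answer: 558/463 ≈ 1.2052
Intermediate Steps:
(-300 - 258)/(-159 + M) = (-300 - 258)/(-159 - 304) = -558/(-463) = -558*(-1/463) = 558/463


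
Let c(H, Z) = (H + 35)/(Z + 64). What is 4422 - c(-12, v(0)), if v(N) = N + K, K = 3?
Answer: 296251/67 ≈ 4421.7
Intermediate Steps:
v(N) = 3 + N (v(N) = N + 3 = 3 + N)
c(H, Z) = (35 + H)/(64 + Z)
4422 - c(-12, v(0)) = 4422 - (35 - 12)/(64 + (3 + 0)) = 4422 - 23/(64 + 3) = 4422 - 23/67 = 296251/67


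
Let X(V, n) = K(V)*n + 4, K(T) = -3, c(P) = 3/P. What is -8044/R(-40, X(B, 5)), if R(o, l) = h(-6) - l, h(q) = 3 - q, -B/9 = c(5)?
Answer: -2011/5 ≈ -402.20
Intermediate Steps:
B = -27/5 ≈ -5.4000
X(V, n) = 4 - 3*n (X(V, n) = -3*n + 4 = 4 - 3*n)
R(o, l) = 9 - l (R(o, l) = (3 - 1*(-6)) - l = (3 + 6) - l = 9 - l)
-8044/R(-40, X(B, 5)) = -8044/(9 - (4 - 3*5)) = -8044/(9 - (4 - 15)) = -8044/(9 - 1*(-11)) = -8044/(9 + 11) = -8044/20 = -8044*1/20 = -2011/5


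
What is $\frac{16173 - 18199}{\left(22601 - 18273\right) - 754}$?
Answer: $- \frac{1013}{1787} \approx -0.56687$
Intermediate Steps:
$\frac{16173 - 18199}{\left(22601 - 18273\right) - 754} = - \frac{2026}{\left(22601 - 18273\right) + \left(-5441 + 4687\right)} = - \frac{2026}{4328 - 754} = - \frac{2026}{3574} = \left(-2026\right) \frac{1}{3574} = - \frac{1013}{1787}$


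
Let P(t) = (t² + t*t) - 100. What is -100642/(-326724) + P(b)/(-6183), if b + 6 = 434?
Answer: -19841046091/336689082 ≈ -58.930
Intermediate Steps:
b = 428 (b = -6 + 434 = 428)
P(t) = -100 + 2*t² (P(t) = (t² + t²) - 100 = 2*t² - 100 = -100 + 2*t²)
-100642/(-326724) + P(b)/(-6183) = -100642/(-326724) + (-100 + 2*428²)/(-6183) = -100642*(-1/326724) + (-100 + 2*183184)*(-1/6183) = 50321/163362 + (-100 + 366368)*(-1/6183) = 50321/163362 + 366268*(-1/6183) = 50321/163362 - 366268/6183 = -19841046091/336689082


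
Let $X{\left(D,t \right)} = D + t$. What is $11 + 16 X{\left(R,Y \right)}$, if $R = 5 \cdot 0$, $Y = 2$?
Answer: $43$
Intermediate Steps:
$R = 0$
$11 + 16 X{\left(R,Y \right)} = 11 + 16 \left(0 + 2\right) = 11 + 16 \cdot 2 = 11 + 32 = 43$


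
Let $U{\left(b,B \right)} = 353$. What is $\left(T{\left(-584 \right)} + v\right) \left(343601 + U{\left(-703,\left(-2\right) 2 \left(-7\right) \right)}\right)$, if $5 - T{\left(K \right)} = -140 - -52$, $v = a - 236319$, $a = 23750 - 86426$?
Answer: $-102808538508$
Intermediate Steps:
$a = -62676$ ($a = 23750 - 86426 = -62676$)
$v = -298995$ ($v = -62676 - 236319 = -298995$)
$T{\left(K \right)} = 93$ ($T{\left(K \right)} = 5 - \left(-140 - -52\right) = 5 - \left(-140 + 52\right) = 5 - -88 = 5 + 88 = 93$)
$\left(T{\left(-584 \right)} + v\right) \left(343601 + U{\left(-703,\left(-2\right) 2 \left(-7\right) \right)}\right) = \left(93 - 298995\right) \left(343601 + 353\right) = \left(-298902\right) 343954 = -102808538508$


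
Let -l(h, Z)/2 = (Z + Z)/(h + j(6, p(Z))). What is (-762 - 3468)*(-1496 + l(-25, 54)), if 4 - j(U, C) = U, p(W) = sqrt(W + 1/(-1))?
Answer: 6294240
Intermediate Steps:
p(W) = sqrt(-1 + W) (p(W) = sqrt(W - 1) = sqrt(-1 + W))
j(U, C) = 4 - U
l(h, Z) = -4*Z/(-2 + h) (l(h, Z) = -2*(Z + Z)/(h + (4 - 1*6)) = -2*2*Z/(h + (4 - 6)) = -2*2*Z/(h - 2) = -2*2*Z/(-2 + h) = -4*Z/(-2 + h))
(-762 - 3468)*(-1496 + l(-25, 54)) = (-762 - 3468)*(-1496 - 4*54/(-2 - 25)) = -4230*(-1496 - 4*54/(-27)) = -4230*(-1496 - 4*54*(-1/27)) = -4230*(-1496 + 8) = -4230*(-1488) = 6294240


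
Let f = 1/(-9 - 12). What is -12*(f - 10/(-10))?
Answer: -80/7 ≈ -11.429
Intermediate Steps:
f = -1/21 (f = 1/(-21) = -1/21 ≈ -0.047619)
-12*(f - 10/(-10)) = -12*(-1/21 - 10/(-10)) = -12*(-1/21 - 10*(-⅒)) = -12*(-1/21 + 1) = -12*20/21 = -80/7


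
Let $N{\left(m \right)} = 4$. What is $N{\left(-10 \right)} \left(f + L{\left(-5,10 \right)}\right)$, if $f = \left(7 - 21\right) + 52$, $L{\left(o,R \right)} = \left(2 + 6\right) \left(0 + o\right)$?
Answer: $-8$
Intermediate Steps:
$L{\left(o,R \right)} = 8 o$
$f = 38$ ($f = -14 + 52 = 38$)
$N{\left(-10 \right)} \left(f + L{\left(-5,10 \right)}\right) = 4 \left(38 + 8 \left(-5\right)\right) = 4 \left(38 - 40\right) = 4 \left(-2\right) = -8$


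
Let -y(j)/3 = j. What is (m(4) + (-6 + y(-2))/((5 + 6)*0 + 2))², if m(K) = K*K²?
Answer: 4096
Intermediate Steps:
y(j) = -3*j
m(K) = K³
(m(4) + (-6 + y(-2))/((5 + 6)*0 + 2))² = (4³ + (-6 - 3*(-2))/((5 + 6)*0 + 2))² = (64 + (-6 + 6)/(11*0 + 2))² = (64 + 0/(0 + 2))² = (64 + 0/2)² = (64 + 0*(½))² = (64 + 0)² = 64² = 4096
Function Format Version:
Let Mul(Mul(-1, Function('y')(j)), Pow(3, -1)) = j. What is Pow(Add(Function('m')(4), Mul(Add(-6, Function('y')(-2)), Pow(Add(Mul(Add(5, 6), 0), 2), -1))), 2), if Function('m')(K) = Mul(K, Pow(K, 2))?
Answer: 4096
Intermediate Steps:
Function('y')(j) = Mul(-3, j)
Function('m')(K) = Pow(K, 3)
Pow(Add(Function('m')(4), Mul(Add(-6, Function('y')(-2)), Pow(Add(Mul(Add(5, 6), 0), 2), -1))), 2) = Pow(Add(Pow(4, 3), Mul(Add(-6, Mul(-3, -2)), Pow(Add(Mul(Add(5, 6), 0), 2), -1))), 2) = Pow(Add(64, Mul(Add(-6, 6), Pow(Add(Mul(11, 0), 2), -1))), 2) = Pow(Add(64, Mul(0, Pow(Add(0, 2), -1))), 2) = Pow(Add(64, Mul(0, Pow(2, -1))), 2) = Pow(Add(64, Mul(0, Rational(1, 2))), 2) = Pow(Add(64, 0), 2) = Pow(64, 2) = 4096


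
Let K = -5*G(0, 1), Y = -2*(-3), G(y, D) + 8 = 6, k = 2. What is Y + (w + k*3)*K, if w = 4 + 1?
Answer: 116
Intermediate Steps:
w = 5
G(y, D) = -2 (G(y, D) = -8 + 6 = -2)
Y = 6
K = 10 (K = -5*(-2) = 10)
Y + (w + k*3)*K = 6 + (5 + 2*3)*10 = 6 + (5 + 6)*10 = 6 + 11*10 = 6 + 110 = 116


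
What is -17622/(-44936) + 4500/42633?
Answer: 52971707/106430916 ≈ 0.49771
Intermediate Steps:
-17622/(-44936) + 4500/42633 = -17622*(-1/44936) + 4500*(1/42633) = 8811/22468 + 500/4737 = 52971707/106430916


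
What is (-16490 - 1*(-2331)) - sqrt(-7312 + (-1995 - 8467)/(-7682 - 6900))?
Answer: -14159 - 7*I*sqrt(7931798699)/7291 ≈ -14159.0 - 85.506*I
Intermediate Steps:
(-16490 - 1*(-2331)) - sqrt(-7312 + (-1995 - 8467)/(-7682 - 6900)) = (-16490 + 2331) - sqrt(-7312 - 10462/(-14582)) = -14159 - sqrt(-7312 - 10462*(-1/14582)) = -14159 - sqrt(-7312 + 5231/7291) = -14159 - sqrt(-53306561/7291) = -14159 - 7*I*sqrt(7931798699)/7291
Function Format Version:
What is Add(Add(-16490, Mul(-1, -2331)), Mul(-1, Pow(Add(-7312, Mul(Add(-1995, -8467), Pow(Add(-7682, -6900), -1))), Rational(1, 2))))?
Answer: Add(-14159, Mul(Rational(-7, 7291), I, Pow(7931798699, Rational(1, 2)))) ≈ Add(-14159., Mul(-85.506, I))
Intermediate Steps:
Add(Add(-16490, Mul(-1, -2331)), Mul(-1, Pow(Add(-7312, Mul(Add(-1995, -8467), Pow(Add(-7682, -6900), -1))), Rational(1, 2)))) = Add(Add(-16490, 2331), Mul(-1, Pow(Add(-7312, Mul(-10462, Pow(-14582, -1))), Rational(1, 2)))) = Add(-14159, Mul(-1, Pow(Add(-7312, Mul(-10462, Rational(-1, 14582))), Rational(1, 2)))) = Add(-14159, Mul(-1, Pow(Add(-7312, Rational(5231, 7291)), Rational(1, 2)))) = Add(-14159, Mul(-1, Pow(Rational(-53306561, 7291), Rational(1, 2)))) = Add(-14159, Mul(-1, Mul(Rational(7, 7291), I, Pow(7931798699, Rational(1, 2))))) = Add(-14159, Mul(Rational(-7, 7291), I, Pow(7931798699, Rational(1, 2))))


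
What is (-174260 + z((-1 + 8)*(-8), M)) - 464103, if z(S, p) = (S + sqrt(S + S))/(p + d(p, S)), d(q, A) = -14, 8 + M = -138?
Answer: -12767253/20 - I*sqrt(7)/40 ≈ -6.3836e+5 - 0.066144*I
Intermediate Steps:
M = -146 (M = -8 - 138 = -146)
z(S, p) = (S + sqrt(2)*sqrt(S))/(-14 + p) (z(S, p) = (S + sqrt(S + S))/(p - 14) = (S + sqrt(2*S))/(-14 + p) = (S + sqrt(2)*sqrt(S))/(-14 + p))
(-174260 + z((-1 + 8)*(-8), M)) - 464103 = (-174260 + ((-1 + 8)*(-8) + sqrt(2)*sqrt((-1 + 8)*(-8)))/(-14 - 146)) - 464103 = (-174260 + (7*(-8) + sqrt(2)*sqrt(7*(-8)))/(-160)) - 464103 = (-174260 - (-56 + sqrt(2)*sqrt(-56))/160) - 464103 = (-174260 - (-56 + sqrt(2)*(2*I*sqrt(14)))/160) - 464103 = (-174260 - (-56 + 4*I*sqrt(7))/160) - 464103 = (-174260 + (7/20 - I*sqrt(7)/40)) - 464103 = (-3485193/20 - I*sqrt(7)/40) - 464103 = -12767253/20 - I*sqrt(7)/40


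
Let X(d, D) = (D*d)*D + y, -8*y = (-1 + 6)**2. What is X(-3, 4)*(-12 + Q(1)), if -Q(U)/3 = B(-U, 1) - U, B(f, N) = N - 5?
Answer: -1227/8 ≈ -153.38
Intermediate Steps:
B(f, N) = -5 + N
y = -25/8 (y = -(-1 + 6)**2/8 = -1/8*5**2 = -1/8*25 = -25/8 ≈ -3.1250)
Q(U) = 12 + 3*U (Q(U) = -3*((-5 + 1) - U) = -3*(-4 - U) = 12 + 3*U)
X(d, D) = -25/8 + d*D**2 (X(d, D) = (D*d)*D - 25/8 = d*D**2 - 25/8 = -25/8 + d*D**2)
X(-3, 4)*(-12 + Q(1)) = (-25/8 - 3*4**2)*(-12 + (12 + 3*1)) = (-25/8 - 3*16)*(-12 + (12 + 3)) = (-25/8 - 48)*(-12 + 15) = -409/8*3 = -1227/8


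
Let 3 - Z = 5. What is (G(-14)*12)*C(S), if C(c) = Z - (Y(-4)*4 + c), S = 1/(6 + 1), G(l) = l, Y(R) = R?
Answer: -2328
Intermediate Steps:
Z = -2 (Z = 3 - 1*5 = 3 - 5 = -2)
S = ⅐ (S = 1/7 = ⅐ ≈ 0.14286)
C(c) = 14 - c (C(c) = -2 - (-4*4 + c) = -2 - (-16 + c) = -2 + (16 - c) = 14 - c)
(G(-14)*12)*C(S) = (-14*12)*(14 - 1*⅐) = -168*(14 - ⅐) = -168*97/7 = -2328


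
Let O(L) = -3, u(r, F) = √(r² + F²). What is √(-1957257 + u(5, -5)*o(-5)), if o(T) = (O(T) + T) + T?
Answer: √(-1957257 - 65*√2) ≈ 1399.1*I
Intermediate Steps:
u(r, F) = √(F² + r²)
o(T) = -3 + 2*T (o(T) = (-3 + T) + T = -3 + 2*T)
√(-1957257 + u(5, -5)*o(-5)) = √(-1957257 + √((-5)² + 5²)*(-3 + 2*(-5))) = √(-1957257 + √(25 + 25)*(-3 - 10)) = √(-1957257 + √50*(-13)) = √(-1957257 + (5*√2)*(-13)) = √(-1957257 - 65*√2)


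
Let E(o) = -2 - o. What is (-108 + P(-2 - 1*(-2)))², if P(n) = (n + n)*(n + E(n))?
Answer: 11664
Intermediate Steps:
P(n) = -4*n (P(n) = (n + n)*(n + (-2 - n)) = (2*n)*(-2) = -4*n)
(-108 + P(-2 - 1*(-2)))² = (-108 - 4*(-2 - 1*(-2)))² = (-108 - 4*(-2 + 2))² = (-108 - 4*0)² = (-108 + 0)² = (-108)² = 11664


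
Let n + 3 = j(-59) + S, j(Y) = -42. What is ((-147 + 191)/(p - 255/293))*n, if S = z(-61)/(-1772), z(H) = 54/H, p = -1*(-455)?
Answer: -7838474589/1797840190 ≈ -4.3599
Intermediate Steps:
p = 455
S = 27/54046 (S = (54/(-61))/(-1772) = (54*(-1/61))*(-1/1772) = -54/61*(-1/1772) = 27/54046 ≈ 0.00049957)
n = -2432043/54046 (n = -3 + (-42 + 27/54046) = -3 - 2269905/54046 = -2432043/54046 ≈ -45.000)
((-147 + 191)/(p - 255/293))*n = ((-147 + 191)/(455 - 255/293))*(-2432043/54046) = (44/(455 - 255*1/293))*(-2432043/54046) = (44/(455 - 255/293))*(-2432043/54046) = (44/(133060/293))*(-2432043/54046) = (44*(293/133060))*(-2432043/54046) = (3223/33265)*(-2432043/54046) = -7838474589/1797840190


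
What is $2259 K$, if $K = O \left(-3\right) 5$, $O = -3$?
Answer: $101655$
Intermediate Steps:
$K = 45$ ($K = \left(-3\right) \left(-3\right) 5 = 9 \cdot 5 = 45$)
$2259 K = 2259 \cdot 45 = 101655$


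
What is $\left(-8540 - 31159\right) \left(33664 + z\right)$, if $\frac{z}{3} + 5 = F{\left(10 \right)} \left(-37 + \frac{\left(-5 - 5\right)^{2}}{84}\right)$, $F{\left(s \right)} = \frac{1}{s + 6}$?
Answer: $- \frac{9348955704}{7} \approx -1.3356 \cdot 10^{9}$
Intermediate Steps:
$F{\left(s \right)} = \frac{1}{6 + s}$
$z = - \frac{152}{7}$ ($z = -15 + 3 \frac{-37 + \frac{\left(-5 - 5\right)^{2}}{84}}{6 + 10} = -15 + 3 \frac{-37 + \left(-10\right)^{2} \cdot \frac{1}{84}}{16} = -15 + 3 \frac{-37 + 100 \cdot \frac{1}{84}}{16} = -15 + 3 \frac{-37 + \frac{25}{21}}{16} = -15 + 3 \cdot \frac{1}{16} \left(- \frac{752}{21}\right) = -15 + 3 \left(- \frac{47}{21}\right) = -15 - \frac{47}{7} = - \frac{152}{7} \approx -21.714$)
$\left(-8540 - 31159\right) \left(33664 + z\right) = \left(-8540 - 31159\right) \left(33664 - \frac{152}{7}\right) = \left(-39699\right) \frac{235496}{7} = - \frac{9348955704}{7}$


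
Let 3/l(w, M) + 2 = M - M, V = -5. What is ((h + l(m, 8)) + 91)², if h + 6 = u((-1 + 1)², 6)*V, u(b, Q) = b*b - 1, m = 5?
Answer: 31329/4 ≈ 7832.3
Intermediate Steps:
l(w, M) = -3/2 (l(w, M) = 3/(-2 + (M - M)) = 3/(-2 + 0) = 3/(-2) = 3*(-½) = -3/2)
u(b, Q) = -1 + b² (u(b, Q) = b² - 1 = -1 + b²)
h = -1 (h = -6 + (-1 + ((-1 + 1)²)²)*(-5) = -6 + (-1 + (0²)²)*(-5) = -6 + (-1 + 0²)*(-5) = -6 + (-1 + 0)*(-5) = -6 - 1*(-5) = -6 + 5 = -1)
((h + l(m, 8)) + 91)² = ((-1 - 3/2) + 91)² = (-5/2 + 91)² = (177/2)² = 31329/4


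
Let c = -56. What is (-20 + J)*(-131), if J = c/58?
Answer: 79648/29 ≈ 2746.5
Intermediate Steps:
J = -28/29 (J = -56/58 = -56*1/58 = -28/29 ≈ -0.96552)
(-20 + J)*(-131) = (-20 - 28/29)*(-131) = -608/29*(-131) = 79648/29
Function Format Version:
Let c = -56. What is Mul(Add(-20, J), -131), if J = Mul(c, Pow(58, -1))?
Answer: Rational(79648, 29) ≈ 2746.5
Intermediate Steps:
J = Rational(-28, 29) (J = Mul(-56, Pow(58, -1)) = Mul(-56, Rational(1, 58)) = Rational(-28, 29) ≈ -0.96552)
Mul(Add(-20, J), -131) = Mul(Add(-20, Rational(-28, 29)), -131) = Mul(Rational(-608, 29), -131) = Rational(79648, 29)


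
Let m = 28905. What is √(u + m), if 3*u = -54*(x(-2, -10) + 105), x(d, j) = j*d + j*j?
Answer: √24855 ≈ 157.65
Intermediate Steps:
x(d, j) = j² + d*j (x(d, j) = d*j + j² = j² + d*j)
u = -4050 (u = (-54*(-10*(-2 - 10) + 105))/3 = (-54*(-10*(-12) + 105))/3 = (-54*(120 + 105))/3 = (-54*225)/3 = (⅓)*(-12150) = -4050)
√(u + m) = √(-4050 + 28905) = √24855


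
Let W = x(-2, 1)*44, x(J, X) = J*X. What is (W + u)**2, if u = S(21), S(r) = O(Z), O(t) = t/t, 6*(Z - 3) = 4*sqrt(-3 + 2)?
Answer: 7569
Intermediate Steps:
Z = 3 + 2*I/3 (Z = 3 + (4*sqrt(-3 + 2))/6 = 3 + (4*sqrt(-1))/6 = 3 + (4*I)/6 = 3 + 2*I/3 ≈ 3.0 + 0.66667*I)
O(t) = 1
S(r) = 1
u = 1
W = -88 (W = -2*1*44 = -2*44 = -88)
(W + u)**2 = (-88 + 1)**2 = (-87)**2 = 7569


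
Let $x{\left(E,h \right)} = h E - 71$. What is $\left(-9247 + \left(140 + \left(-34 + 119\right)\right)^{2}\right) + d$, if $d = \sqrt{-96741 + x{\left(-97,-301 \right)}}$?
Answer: $41378 + i \sqrt{67615} \approx 41378.0 + 260.03 i$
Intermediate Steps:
$x{\left(E,h \right)} = -71 + E h$ ($x{\left(E,h \right)} = E h - 71 = -71 + E h$)
$d = i \sqrt{67615}$ ($d = \sqrt{-96741 - -29126} = \sqrt{-96741 + \left(-71 + 29197\right)} = \sqrt{-96741 + 29126} = \sqrt{-67615} = i \sqrt{67615} \approx 260.03 i$)
$\left(-9247 + \left(140 + \left(-34 + 119\right)\right)^{2}\right) + d = \left(-9247 + \left(140 + \left(-34 + 119\right)\right)^{2}\right) + i \sqrt{67615} = \left(-9247 + \left(140 + 85\right)^{2}\right) + i \sqrt{67615} = \left(-9247 + 225^{2}\right) + i \sqrt{67615} = \left(-9247 + 50625\right) + i \sqrt{67615} = 41378 + i \sqrt{67615}$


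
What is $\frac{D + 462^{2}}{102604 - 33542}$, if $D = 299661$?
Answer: $\frac{513105}{69062} \approx 7.4296$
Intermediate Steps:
$\frac{D + 462^{2}}{102604 - 33542} = \frac{299661 + 462^{2}}{102604 - 33542} = \frac{299661 + 213444}{69062} = 513105 \cdot \frac{1}{69062} = \frac{513105}{69062}$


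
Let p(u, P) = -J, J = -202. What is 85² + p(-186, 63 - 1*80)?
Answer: 7427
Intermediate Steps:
p(u, P) = 202 (p(u, P) = -1*(-202) = 202)
85² + p(-186, 63 - 1*80) = 85² + 202 = 7225 + 202 = 7427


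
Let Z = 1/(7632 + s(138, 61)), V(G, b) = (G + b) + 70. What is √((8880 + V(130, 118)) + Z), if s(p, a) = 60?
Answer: √136054205691/3846 ≈ 95.906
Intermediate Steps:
V(G, b) = 70 + G + b
Z = 1/7692 (Z = 1/(7632 + 60) = 1/7692 ≈ 0.00013001)
√((8880 + V(130, 118)) + Z) = √((8880 + (70 + 130 + 118)) + 1/7692) = √((8880 + 318) + 1/7692) = √(9198 + 1/7692) = √(70751017/7692) = √136054205691/3846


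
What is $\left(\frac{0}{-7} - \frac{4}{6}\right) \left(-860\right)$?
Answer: $\frac{1720}{3} \approx 573.33$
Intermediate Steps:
$\left(\frac{0}{-7} - \frac{4}{6}\right) \left(-860\right) = \left(0 \left(- \frac{1}{7}\right) - \frac{2}{3}\right) \left(-860\right) = \left(0 - \frac{2}{3}\right) \left(-860\right) = \left(- \frac{2}{3}\right) \left(-860\right) = \frac{1720}{3}$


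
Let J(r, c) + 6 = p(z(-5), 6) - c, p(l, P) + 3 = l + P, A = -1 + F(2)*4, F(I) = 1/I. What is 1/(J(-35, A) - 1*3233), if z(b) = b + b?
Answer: -1/3247 ≈ -0.00030798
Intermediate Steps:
z(b) = 2*b
A = 1 (A = -1 + 4/2 = -1 + (1/2)*4 = -1 + 2 = 1)
p(l, P) = -3 + P + l (p(l, P) = -3 + (l + P) = -3 + (P + l) = -3 + P + l)
J(r, c) = -13 - c (J(r, c) = -6 + ((-3 + 6 + 2*(-5)) - c) = -6 + ((-3 + 6 - 10) - c) = -6 + (-7 - c) = -13 - c)
1/(J(-35, A) - 1*3233) = 1/((-13 - 1*1) - 1*3233) = 1/((-13 - 1) - 3233) = 1/(-14 - 3233) = 1/(-3247) = -1/3247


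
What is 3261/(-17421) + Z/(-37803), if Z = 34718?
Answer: -242699287/219522021 ≈ -1.1056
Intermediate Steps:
3261/(-17421) + Z/(-37803) = 3261/(-17421) + 34718/(-37803) = 3261*(-1/17421) + 34718*(-1/37803) = -1087/5807 - 34718/37803 = -242699287/219522021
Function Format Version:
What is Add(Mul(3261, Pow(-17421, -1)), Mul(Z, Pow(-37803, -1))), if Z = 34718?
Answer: Rational(-242699287, 219522021) ≈ -1.1056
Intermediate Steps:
Add(Mul(3261, Pow(-17421, -1)), Mul(Z, Pow(-37803, -1))) = Add(Mul(3261, Pow(-17421, -1)), Mul(34718, Pow(-37803, -1))) = Add(Mul(3261, Rational(-1, 17421)), Mul(34718, Rational(-1, 37803))) = Add(Rational(-1087, 5807), Rational(-34718, 37803)) = Rational(-242699287, 219522021)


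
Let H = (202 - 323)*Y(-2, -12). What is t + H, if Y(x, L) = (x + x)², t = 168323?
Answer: 166387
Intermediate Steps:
Y(x, L) = 4*x² (Y(x, L) = (2*x)² = 4*x²)
H = -1936 (H = (202 - 323)*(4*(-2)²) = -484*4 = -121*16 = -1936)
t + H = 168323 - 1936 = 166387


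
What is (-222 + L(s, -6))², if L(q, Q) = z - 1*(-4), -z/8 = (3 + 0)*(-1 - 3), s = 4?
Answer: 14884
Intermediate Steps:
z = 96 (z = -8*(3 + 0)*(-1 - 3) = -24*(-4) = -8*(-12) = 96)
L(q, Q) = 100 (L(q, Q) = 96 - 1*(-4) = 96 + 4 = 100)
(-222 + L(s, -6))² = (-222 + 100)² = (-122)² = 14884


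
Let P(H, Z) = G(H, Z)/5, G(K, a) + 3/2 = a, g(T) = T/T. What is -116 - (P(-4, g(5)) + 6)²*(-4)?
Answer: 581/25 ≈ 23.240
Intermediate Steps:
g(T) = 1
G(K, a) = -3/2 + a
P(H, Z) = -3/10 + Z/5 (P(H, Z) = (-3/2 + Z)/5 = (-3/2 + Z)*(⅕) = -3/10 + Z/5)
-116 - (P(-4, g(5)) + 6)²*(-4) = -116 - ((-3/10 + (⅕)*1) + 6)²*(-4) = -116 - ((-3/10 + ⅕) + 6)²*(-4) = -116 - (-⅒ + 6)²*(-4) = -116 - (59/10)²*(-4) = -116 - 3481*(-4)/100 = -116 - 1*(-3481/25) = -116 + 3481/25 = 581/25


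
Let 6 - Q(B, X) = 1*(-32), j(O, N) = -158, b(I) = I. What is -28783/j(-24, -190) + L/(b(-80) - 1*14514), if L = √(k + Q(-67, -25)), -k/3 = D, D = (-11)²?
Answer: 28783/158 - 5*I*√13/14594 ≈ 182.17 - 0.0012353*I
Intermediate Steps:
Q(B, X) = 38 (Q(B, X) = 6 - (-32) = 6 - 1*(-32) = 6 + 32 = 38)
D = 121
k = -363 (k = -3*121 = -363)
L = 5*I*√13 (L = √(-363 + 38) = √(-325) = 5*I*√13 ≈ 18.028*I)
-28783/j(-24, -190) + L/(b(-80) - 1*14514) = -28783/(-158) + (5*I*√13)/(-80 - 1*14514) = -28783*(-1/158) + (5*I*√13)/(-80 - 14514) = 28783/158 + (5*I*√13)/(-14594) = 28783/158 + (5*I*√13)*(-1/14594) = 28783/158 - 5*I*√13/14594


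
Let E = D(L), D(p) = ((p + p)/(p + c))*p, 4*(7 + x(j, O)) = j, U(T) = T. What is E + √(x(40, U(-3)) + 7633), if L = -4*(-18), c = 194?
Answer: 5184/133 + 2*√1909 ≈ 126.36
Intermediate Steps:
L = 72
x(j, O) = -7 + j/4
D(p) = 2*p²/(194 + p) (D(p) = ((p + p)/(p + 194))*p = ((2*p)/(194 + p))*p = (2*p/(194 + p))*p = 2*p²/(194 + p))
E = 5184/133 (E = 2*72²/(194 + 72) = 2*5184/266 = 2*5184*(1/266) = 5184/133 ≈ 38.977)
E + √(x(40, U(-3)) + 7633) = 5184/133 + √((-7 + (¼)*40) + 7633) = 5184/133 + √((-7 + 10) + 7633) = 5184/133 + √(3 + 7633) = 5184/133 + √7636 = 5184/133 + 2*√1909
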